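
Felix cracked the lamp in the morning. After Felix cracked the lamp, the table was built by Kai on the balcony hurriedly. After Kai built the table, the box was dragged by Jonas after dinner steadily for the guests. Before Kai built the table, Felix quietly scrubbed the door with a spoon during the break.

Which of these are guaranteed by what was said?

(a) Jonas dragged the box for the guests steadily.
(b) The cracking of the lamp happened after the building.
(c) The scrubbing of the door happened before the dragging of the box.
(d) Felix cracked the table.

(a), (c)

(a) Entailed — this follows by dropping conjuncts from the dragging event's description.
(b) Not entailed — the narrative places the cracking before the building, not after.
(c) Entailed — the narrative places the scrubbing before the dragging.
(d) Not entailed — Felix cracked the lamp, not the table; the table belongs to the building event.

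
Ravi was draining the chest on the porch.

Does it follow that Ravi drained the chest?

'was draining' is progressive; for an accomplishment like 'drain the chest', it doesn't entail completion.

no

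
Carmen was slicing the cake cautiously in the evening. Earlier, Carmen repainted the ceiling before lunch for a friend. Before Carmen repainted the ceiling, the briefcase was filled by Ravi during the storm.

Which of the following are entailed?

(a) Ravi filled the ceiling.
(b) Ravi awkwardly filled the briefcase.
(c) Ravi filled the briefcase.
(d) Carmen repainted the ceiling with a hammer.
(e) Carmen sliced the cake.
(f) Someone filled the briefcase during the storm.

(a) Not entailed — Ravi filled the briefcase, not the ceiling; the ceiling belongs to the repainting event.
(b) Not entailed — 'awkwardly' adds information not in the original event.
(c) Entailed — the original entails any weakening of itself; this just drops 'during the storm'.
(d) Not entailed — 'with a hammer' adds information not in the original event.
(e) Not entailed — 'was slicing' is progressive on an accomplishment; it does not entail the completed 'sliced'.
(f) Entailed — generalizing the agent leaves a sub-description the original still satisfies.

(c), (f)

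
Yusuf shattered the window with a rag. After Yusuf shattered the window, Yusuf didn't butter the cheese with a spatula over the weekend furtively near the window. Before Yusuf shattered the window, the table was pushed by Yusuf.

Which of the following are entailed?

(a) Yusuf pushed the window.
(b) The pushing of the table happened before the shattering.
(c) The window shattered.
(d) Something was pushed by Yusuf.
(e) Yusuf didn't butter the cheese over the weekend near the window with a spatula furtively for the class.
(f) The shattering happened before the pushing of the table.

(a) Not entailed — Yusuf pushed the table, not the window; the window belongs to the shattering event.
(b) Entailed — the narrative places the pushing before the shattering.
(c) Entailed — 'Yusuf shattered the window' is causative; it entails the inchoative 'the window shattered'.
(d) Entailed — generalizing the patient leaves a sub-description the original still satisfies.
(e) Entailed — under negation, adding a further restriction is entailed: if no such buttering event occurred, none occurred for the class either.
(f) Not entailed — the narrative places the pushing before the shattering, not after.

(b), (c), (d), (e)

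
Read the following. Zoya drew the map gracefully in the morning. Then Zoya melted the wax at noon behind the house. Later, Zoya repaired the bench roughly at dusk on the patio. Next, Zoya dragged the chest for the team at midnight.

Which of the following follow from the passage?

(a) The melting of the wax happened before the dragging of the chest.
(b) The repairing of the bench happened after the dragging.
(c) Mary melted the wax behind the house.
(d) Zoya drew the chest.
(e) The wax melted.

(a), (e)

(a) Entailed — the narrative places the melting before the dragging.
(b) Not entailed — the narrative places the repairing before the dragging, not after.
(c) Not entailed — the passage has Zoya melting the wax, not Mary.
(d) Not entailed — Zoya drew the map, not the chest; the chest belongs to the dragging event.
(e) Entailed — 'Zoya melted the wax' is causative; it entails the inchoative 'the wax melted'.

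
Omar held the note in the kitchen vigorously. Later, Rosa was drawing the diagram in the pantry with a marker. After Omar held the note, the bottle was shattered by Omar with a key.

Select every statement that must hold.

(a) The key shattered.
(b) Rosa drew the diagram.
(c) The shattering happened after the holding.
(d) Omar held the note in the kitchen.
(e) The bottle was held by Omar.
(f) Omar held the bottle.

(a) Not entailed — the bottle is what shattered, not the key.
(b) Not entailed — 'was drawing' is progressive on an accomplishment; it does not entail the completed 'drew'.
(c) Entailed — the narrative places the holding before the shattering.
(d) Entailed — the original entails any weakening of itself; this just drops 'vigorously'.
(e) Not entailed — Omar held the note, not the bottle; the bottle belongs to the shattering event.
(f) Not entailed — Omar held the note, not the bottle; the bottle belongs to the shattering event.

(c), (d)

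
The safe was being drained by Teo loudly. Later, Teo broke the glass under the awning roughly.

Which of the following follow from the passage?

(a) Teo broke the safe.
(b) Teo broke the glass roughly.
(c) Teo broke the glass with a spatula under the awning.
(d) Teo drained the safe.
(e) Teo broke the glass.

(b), (e)

(a) Not entailed — Teo broke the glass, not the safe; the safe belongs to the draining event.
(b) Entailed — dropping 'under the awning' leaves a sub-description the original still satisfies.
(c) Not entailed — 'with a spatula' adds information not in the original event.
(d) Not entailed — 'was draining' is progressive on an accomplishment; it does not entail the completed 'drained'.
(e) Entailed — this follows by dropping conjuncts from the breaking event's description.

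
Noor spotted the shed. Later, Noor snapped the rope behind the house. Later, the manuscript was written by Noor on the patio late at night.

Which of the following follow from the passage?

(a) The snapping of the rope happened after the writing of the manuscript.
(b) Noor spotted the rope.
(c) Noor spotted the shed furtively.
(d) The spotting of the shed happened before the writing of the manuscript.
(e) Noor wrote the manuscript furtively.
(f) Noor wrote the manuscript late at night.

(a) Not entailed — the narrative places the snapping before the writing, not after.
(b) Not entailed — Noor spotted the shed, not the rope; the rope belongs to the snapping event.
(c) Not entailed — 'furtively' adds information not in the original event.
(d) Entailed — the narrative places the spotting before the writing.
(e) Not entailed — 'furtively' adds information not in the original event.
(f) Entailed — this follows by dropping conjuncts from the writing event's description.

(d), (f)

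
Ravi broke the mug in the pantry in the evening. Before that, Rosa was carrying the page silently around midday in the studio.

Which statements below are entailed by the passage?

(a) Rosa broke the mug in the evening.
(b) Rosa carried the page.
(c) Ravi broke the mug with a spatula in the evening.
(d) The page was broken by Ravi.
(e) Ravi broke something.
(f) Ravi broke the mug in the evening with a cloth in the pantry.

(a) Not entailed — the passage has Ravi breaking the mug, not Rosa.
(b) Entailed — 'carry' is an activity; 'was carrying' entails that some carrying happened, so 'carried' holds.
(c) Not entailed — 'with a spatula' adds information not in the original event.
(d) Not entailed — Ravi broke the mug, not the page; the page belongs to the carrying event.
(e) Entailed — every conjunct here is already in the original breaking event.
(f) Not entailed — 'with a cloth' adds information not in the original event.

(b), (e)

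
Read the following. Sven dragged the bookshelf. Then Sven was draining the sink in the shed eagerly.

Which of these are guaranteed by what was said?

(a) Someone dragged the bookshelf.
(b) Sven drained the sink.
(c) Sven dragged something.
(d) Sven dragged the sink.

(a), (c)

(a) Entailed — generalizing the agent leaves a sub-description the original still satisfies.
(b) Not entailed — 'was draining' is progressive on an accomplishment; it does not entail the completed 'drained'.
(c) Entailed — the original entails any weakening of itself; this just generalizes the patient.
(d) Not entailed — Sven dragged the bookshelf, not the sink; the sink belongs to the draining event.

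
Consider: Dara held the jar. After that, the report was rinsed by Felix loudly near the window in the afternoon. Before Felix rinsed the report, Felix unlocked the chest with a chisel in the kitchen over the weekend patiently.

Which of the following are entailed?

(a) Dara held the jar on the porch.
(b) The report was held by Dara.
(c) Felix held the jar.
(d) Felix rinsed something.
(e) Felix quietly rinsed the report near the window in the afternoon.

(a) Not entailed — 'on the porch' adds information not in the original event.
(b) Not entailed — Dara held the jar, not the report; the report belongs to the rinsing event.
(c) Not entailed — the passage has Dara holding the jar, not Felix.
(d) Entailed — dropping 'near the window', 'loudly', 'in the afternoon' and generalizing the patient leaves a sub-description the original still satisfies.
(e) Not entailed — 'quietly' adds a manner not in (and inconsistent with) the original.

(d)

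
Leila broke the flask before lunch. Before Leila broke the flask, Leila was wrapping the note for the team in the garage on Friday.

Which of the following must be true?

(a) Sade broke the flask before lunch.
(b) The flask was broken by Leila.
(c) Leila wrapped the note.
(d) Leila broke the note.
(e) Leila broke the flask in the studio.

(b)

(a) Not entailed — the passage has Leila breaking the flask, not Sade.
(b) Entailed — dropping 'before lunch' leaves a sub-description the original still satisfies.
(c) Not entailed — 'was wrapping' is progressive on an accomplishment; it does not entail the completed 'wrapped'.
(d) Not entailed — Leila broke the flask, not the note; the note belongs to the wrapping event.
(e) Not entailed — 'in the studio' adds information not in the original event.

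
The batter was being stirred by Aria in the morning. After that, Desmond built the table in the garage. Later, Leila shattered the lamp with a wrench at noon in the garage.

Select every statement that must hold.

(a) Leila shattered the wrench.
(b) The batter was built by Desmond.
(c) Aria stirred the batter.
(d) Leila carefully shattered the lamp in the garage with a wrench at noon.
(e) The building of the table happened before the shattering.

(a) Not entailed — the wrench is the instrument, not what was shattered.
(b) Not entailed — Desmond built the table, not the batter; the batter belongs to the stirring event.
(c) Entailed — 'stir' is an activity; 'was stirring' entails that some stirring happened, so 'stirred' holds.
(d) Not entailed — 'carefully' adds information not in the original event.
(e) Entailed — the narrative places the building before the shattering.

(c), (e)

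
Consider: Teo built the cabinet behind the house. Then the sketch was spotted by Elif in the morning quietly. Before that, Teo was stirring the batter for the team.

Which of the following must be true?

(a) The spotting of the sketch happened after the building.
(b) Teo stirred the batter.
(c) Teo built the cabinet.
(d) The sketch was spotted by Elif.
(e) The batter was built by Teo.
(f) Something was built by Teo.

(a) Entailed — the narrative places the building before the spotting.
(b) Entailed — 'stir' is an activity; 'was stirring' entails that some stirring happened, so 'stirred' holds.
(c) Entailed — dropping 'behind the house' leaves a sub-description the original still satisfies.
(d) Entailed — dropping 'in the morning', 'quietly' leaves a sub-description the original still satisfies.
(e) Not entailed — Teo built the cabinet, not the batter; the batter belongs to the stirring event.
(f) Entailed — dropping 'behind the house' and generalizing the patient leaves a sub-description the original still satisfies.

(a), (b), (c), (d), (f)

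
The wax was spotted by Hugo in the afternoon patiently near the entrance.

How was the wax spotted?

patiently

'patiently' marks the manner of the spotting event.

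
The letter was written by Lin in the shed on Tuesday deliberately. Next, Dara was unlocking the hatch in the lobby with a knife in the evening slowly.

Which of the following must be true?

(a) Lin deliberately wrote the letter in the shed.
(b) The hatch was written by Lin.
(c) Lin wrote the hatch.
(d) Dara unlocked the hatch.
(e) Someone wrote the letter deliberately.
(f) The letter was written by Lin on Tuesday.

(a), (e), (f)

(a) Entailed — the original entails any weakening of itself; this just drops 'on Tuesday'.
(b) Not entailed — Lin wrote the letter, not the hatch; the hatch belongs to the unlocking event.
(c) Not entailed — Lin wrote the letter, not the hatch; the hatch belongs to the unlocking event.
(d) Not entailed — 'was unlocking' is progressive on an accomplishment; it does not entail the completed 'unlocked'.
(e) Entailed — dropping 'on Tuesday', 'in the shed' and generalizing the agent leaves a sub-description the original still satisfies.
(f) Entailed — every conjunct here is already in the original writing event.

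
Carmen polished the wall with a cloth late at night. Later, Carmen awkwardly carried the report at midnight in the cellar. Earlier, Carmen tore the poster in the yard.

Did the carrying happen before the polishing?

The narrative orders the polishing before the carrying.

no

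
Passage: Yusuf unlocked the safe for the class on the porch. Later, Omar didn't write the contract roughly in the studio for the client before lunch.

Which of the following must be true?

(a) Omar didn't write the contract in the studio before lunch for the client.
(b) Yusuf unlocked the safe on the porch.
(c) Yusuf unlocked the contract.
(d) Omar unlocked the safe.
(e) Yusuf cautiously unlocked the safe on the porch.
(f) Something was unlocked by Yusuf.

(a) Not entailed — dropping 'roughly' under negation is not valid — the original leaves open that Omar wrote the contract some other way.
(b) Entailed — every conjunct here is already in the original unlocking event.
(c) Not entailed — Yusuf unlocked the safe, not the contract; the contract belongs to the writing event.
(d) Not entailed — the passage has Yusuf unlocking the safe, not Omar.
(e) Not entailed — 'cautiously' adds information not in the original event.
(f) Entailed — this follows by dropping conjuncts from the unlocking event's description.

(b), (f)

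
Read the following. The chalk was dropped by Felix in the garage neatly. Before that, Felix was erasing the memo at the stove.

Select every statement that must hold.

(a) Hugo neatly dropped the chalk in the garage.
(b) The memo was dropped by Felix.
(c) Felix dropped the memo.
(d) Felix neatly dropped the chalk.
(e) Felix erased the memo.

(a) Not entailed — the passage has Felix dropping the chalk, not Hugo.
(b) Not entailed — Felix dropped the chalk, not the memo; the memo belongs to the erasing event.
(c) Not entailed — Felix dropped the chalk, not the memo; the memo belongs to the erasing event.
(d) Entailed — every conjunct here is already in the original dropping event.
(e) Not entailed — 'was erasing' is progressive on an accomplishment; it does not entail the completed 'erased'.

(d)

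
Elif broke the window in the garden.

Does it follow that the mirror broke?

no

Nothing is said about any mirror; only the window is affected.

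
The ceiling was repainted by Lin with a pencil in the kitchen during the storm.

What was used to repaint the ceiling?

'with a pencil' marks the instrument of the repainting event.

a pencil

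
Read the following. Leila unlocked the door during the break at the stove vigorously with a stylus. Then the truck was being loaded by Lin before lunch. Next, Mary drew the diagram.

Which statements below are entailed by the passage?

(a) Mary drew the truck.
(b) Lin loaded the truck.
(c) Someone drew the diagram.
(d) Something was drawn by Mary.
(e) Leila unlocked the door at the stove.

(a) Not entailed — Mary drew the diagram, not the truck; the truck belongs to the loading event.
(b) Not entailed — 'was loading' is progressive on an accomplishment; it does not entail the completed 'loaded'.
(c) Entailed — every conjunct here is already in the original drawing event.
(d) Entailed — the original entails any weakening of itself; this just generalizes the patient.
(e) Entailed — this follows by dropping conjuncts from the unlocking event's description.

(c), (d), (e)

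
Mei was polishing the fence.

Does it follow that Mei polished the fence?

yes

'polish' is atelic; if Mei was polishing the fence, then Mei polished the fence (for some time).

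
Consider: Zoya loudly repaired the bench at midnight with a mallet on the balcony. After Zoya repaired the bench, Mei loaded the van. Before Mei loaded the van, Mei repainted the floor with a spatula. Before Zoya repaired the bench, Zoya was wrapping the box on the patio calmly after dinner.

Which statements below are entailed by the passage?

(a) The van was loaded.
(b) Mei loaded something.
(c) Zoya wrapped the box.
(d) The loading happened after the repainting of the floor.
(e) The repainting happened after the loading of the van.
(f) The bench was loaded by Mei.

(a), (b), (d)

(a) Entailed — every conjunct here is already in the original loading event.
(b) Entailed — this follows by dropping conjuncts from the loading event's description.
(c) Not entailed — 'was wrapping' is progressive on an accomplishment; it does not entail the completed 'wrapped'.
(d) Entailed — the narrative places the repainting before the loading.
(e) Not entailed — the narrative places the repainting before the loading, not after.
(f) Not entailed — Mei loaded the van, not the bench; the bench belongs to the repairing event.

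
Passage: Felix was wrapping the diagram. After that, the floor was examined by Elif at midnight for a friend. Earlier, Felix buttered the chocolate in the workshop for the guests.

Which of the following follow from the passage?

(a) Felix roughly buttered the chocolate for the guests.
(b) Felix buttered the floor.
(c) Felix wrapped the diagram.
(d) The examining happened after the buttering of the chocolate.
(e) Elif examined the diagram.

(a) Not entailed — 'roughly' adds information not in the original event.
(b) Not entailed — Felix buttered the chocolate, not the floor; the floor belongs to the examining event.
(c) Not entailed — 'was wrapping' is progressive on an accomplishment; it does not entail the completed 'wrapped'.
(d) Entailed — the narrative places the buttering before the examining.
(e) Not entailed — Elif examined the floor, not the diagram; the diagram belongs to the wrapping event.

(d)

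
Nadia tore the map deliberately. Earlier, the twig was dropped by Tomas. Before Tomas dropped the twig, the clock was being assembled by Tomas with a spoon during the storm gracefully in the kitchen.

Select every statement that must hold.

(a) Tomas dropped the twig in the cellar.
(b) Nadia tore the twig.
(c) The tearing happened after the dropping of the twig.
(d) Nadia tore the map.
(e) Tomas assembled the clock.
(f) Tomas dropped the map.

(c), (d)

(a) Not entailed — 'in the cellar' adds information not in the original event.
(b) Not entailed — Nadia tore the map, not the twig; the twig belongs to the dropping event.
(c) Entailed — the narrative places the dropping before the tearing.
(d) Entailed — this follows by dropping conjuncts from the tearing event's description.
(e) Not entailed — 'was assembling' is progressive on an accomplishment; it does not entail the completed 'assembled'.
(f) Not entailed — Tomas dropped the twig, not the map; the map belongs to the tearing event.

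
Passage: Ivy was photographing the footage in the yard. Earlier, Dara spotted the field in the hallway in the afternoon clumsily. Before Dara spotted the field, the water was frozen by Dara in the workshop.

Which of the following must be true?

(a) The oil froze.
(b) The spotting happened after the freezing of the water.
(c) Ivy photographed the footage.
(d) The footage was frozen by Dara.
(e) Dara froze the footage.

(a) Not entailed — the water is what froze, not the oil.
(b) Entailed — the narrative places the freezing before the spotting.
(c) Not entailed — 'was photographing' is progressive on an accomplishment; it does not entail the completed 'photographed'.
(d) Not entailed — Dara froze the water, not the footage; the footage belongs to the photographing event.
(e) Not entailed — Dara froze the water, not the footage; the footage belongs to the photographing event.

(b)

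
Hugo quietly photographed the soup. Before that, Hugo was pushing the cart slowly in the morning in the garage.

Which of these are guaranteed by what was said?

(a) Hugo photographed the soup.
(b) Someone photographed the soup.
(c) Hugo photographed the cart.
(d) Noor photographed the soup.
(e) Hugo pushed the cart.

(a), (b), (e)

(a) Entailed — every conjunct here is already in the original photographing event.
(b) Entailed — dropping 'quietly' and generalizing the agent leaves a sub-description the original still satisfies.
(c) Not entailed — Hugo photographed the soup, not the cart; the cart belongs to the pushing event.
(d) Not entailed — the passage has Hugo photographing the soup, not Noor.
(e) Entailed — 'push' is an activity; 'was pushing' entails that some pushing happened, so 'pushed' holds.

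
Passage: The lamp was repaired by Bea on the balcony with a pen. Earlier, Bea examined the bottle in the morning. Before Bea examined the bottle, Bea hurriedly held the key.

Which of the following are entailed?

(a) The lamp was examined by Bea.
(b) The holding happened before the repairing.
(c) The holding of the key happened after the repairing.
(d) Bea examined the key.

(b)

(a) Not entailed — Bea examined the bottle, not the lamp; the lamp belongs to the repairing event.
(b) Entailed — the narrative places the holding before the repairing.
(c) Not entailed — the narrative places the holding before the repairing, not after.
(d) Not entailed — Bea examined the bottle, not the key; the key belongs to the holding event.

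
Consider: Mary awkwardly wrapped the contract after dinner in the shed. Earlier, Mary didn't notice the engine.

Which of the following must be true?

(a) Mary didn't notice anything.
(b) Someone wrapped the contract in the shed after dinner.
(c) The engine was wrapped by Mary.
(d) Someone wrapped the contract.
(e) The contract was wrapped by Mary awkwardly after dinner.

(a) Not entailed — the original only denies this specific event; Mary may have noticed something else.
(b) Entailed — dropping 'awkwardly' and generalizing the agent leaves a sub-description the original still satisfies.
(c) Not entailed — Mary wrapped the contract, not the engine; the engine belongs to the noticing event.
(d) Entailed — this follows by dropping conjuncts from the wrapping event's description.
(e) Entailed — this follows by dropping conjuncts from the wrapping event's description.

(b), (d), (e)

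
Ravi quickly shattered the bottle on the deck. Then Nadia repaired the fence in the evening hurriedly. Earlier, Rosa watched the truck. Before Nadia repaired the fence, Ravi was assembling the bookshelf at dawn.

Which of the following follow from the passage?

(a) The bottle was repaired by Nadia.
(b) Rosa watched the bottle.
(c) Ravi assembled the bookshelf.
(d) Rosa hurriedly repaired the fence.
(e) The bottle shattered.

(e)

(a) Not entailed — Nadia repaired the fence, not the bottle; the bottle belongs to the shattering event.
(b) Not entailed — Rosa watched the truck, not the bottle; the bottle belongs to the shattering event.
(c) Not entailed — 'was assembling' is progressive on an accomplishment; it does not entail the completed 'assembled'.
(d) Not entailed — the passage has Nadia repairing the fence, not Rosa.
(e) Entailed — 'Ravi shattered the bottle' is causative; it entails the inchoative 'the bottle shattered'.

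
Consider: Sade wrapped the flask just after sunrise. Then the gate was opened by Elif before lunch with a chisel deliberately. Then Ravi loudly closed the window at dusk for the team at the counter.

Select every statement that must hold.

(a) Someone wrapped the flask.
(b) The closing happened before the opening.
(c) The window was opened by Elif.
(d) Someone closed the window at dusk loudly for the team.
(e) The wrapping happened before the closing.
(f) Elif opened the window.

(a) Entailed — every conjunct here is already in the original wrapping event.
(b) Not entailed — the narrative places the opening before the closing, not after.
(c) Not entailed — Elif opened the gate, not the window; the window belongs to the closing event.
(d) Entailed — dropping 'at the counter' and generalizing the agent leaves a sub-description the original still satisfies.
(e) Entailed — the narrative places the wrapping before the closing.
(f) Not entailed — Elif opened the gate, not the window; the window belongs to the closing event.

(a), (d), (e)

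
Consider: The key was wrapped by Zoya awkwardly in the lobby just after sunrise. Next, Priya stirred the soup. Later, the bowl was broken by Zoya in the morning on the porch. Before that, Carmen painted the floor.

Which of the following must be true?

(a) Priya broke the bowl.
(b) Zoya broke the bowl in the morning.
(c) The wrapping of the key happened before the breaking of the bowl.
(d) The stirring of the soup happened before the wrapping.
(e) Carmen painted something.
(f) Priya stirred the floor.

(a) Not entailed — the passage has Zoya breaking the bowl, not Priya.
(b) Entailed — every conjunct here is already in the original breaking event.
(c) Entailed — the narrative places the wrapping before the breaking.
(d) Not entailed — the narrative places the wrapping before the stirring, not after.
(e) Entailed — this follows by dropping conjuncts from the painting event's description.
(f) Not entailed — Priya stirred the soup, not the floor; the floor belongs to the painting event.

(b), (c), (e)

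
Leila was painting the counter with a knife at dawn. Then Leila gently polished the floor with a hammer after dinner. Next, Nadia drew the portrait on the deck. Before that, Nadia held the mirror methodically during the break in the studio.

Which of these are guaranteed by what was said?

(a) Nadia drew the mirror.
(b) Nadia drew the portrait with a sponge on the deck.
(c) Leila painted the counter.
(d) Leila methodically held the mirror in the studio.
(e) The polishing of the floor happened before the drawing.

(a) Not entailed — Nadia drew the portrait, not the mirror; the mirror belongs to the holding event.
(b) Not entailed — 'with a sponge' adds information not in the original event.
(c) Not entailed — 'was painting' is progressive on an accomplishment; it does not entail the completed 'painted'.
(d) Not entailed — the passage has Nadia holding the mirror, not Leila.
(e) Entailed — the narrative places the polishing before the drawing.

(e)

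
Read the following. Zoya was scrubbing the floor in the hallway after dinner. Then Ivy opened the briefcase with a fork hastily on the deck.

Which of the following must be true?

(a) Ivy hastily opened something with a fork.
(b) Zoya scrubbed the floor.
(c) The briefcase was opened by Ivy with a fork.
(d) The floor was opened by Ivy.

(a) Entailed — this follows by dropping conjuncts from the opening event's description.
(b) Entailed — 'scrub' is an activity; 'was scrubbing' entails that some scrubbing happened, so 'scrubbed' holds.
(c) Entailed — the original entails any weakening of itself; this just drops 'on the deck', 'hastily'.
(d) Not entailed — Ivy opened the briefcase, not the floor; the floor belongs to the scrubbing event.

(a), (b), (c)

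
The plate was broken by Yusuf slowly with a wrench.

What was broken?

the plate

'the plate' marks the patient of the breaking event.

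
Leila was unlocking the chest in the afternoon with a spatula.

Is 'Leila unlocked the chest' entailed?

'was unlocking' is progressive; for an accomplishment like 'unlock the chest', it doesn't entail completion.

no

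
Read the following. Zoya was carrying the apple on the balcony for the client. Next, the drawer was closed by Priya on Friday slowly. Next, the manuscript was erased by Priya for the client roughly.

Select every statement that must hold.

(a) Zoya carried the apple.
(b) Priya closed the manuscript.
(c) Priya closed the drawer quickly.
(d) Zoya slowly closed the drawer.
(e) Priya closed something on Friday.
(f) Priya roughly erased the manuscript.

(a), (e), (f)

(a) Entailed — 'carry' is an activity; 'was carrying' entails that some carrying happened, so 'carried' holds.
(b) Not entailed — Priya closed the drawer, not the manuscript; the manuscript belongs to the erasing event.
(c) Not entailed — 'quickly' adds a manner not in (and inconsistent with) the original.
(d) Not entailed — the passage has Priya closing the drawer, not Zoya.
(e) Entailed — the original entails any weakening of itself; this just drops 'slowly' and generalizes the patient.
(f) Entailed — dropping 'for the client' leaves a sub-description the original still satisfies.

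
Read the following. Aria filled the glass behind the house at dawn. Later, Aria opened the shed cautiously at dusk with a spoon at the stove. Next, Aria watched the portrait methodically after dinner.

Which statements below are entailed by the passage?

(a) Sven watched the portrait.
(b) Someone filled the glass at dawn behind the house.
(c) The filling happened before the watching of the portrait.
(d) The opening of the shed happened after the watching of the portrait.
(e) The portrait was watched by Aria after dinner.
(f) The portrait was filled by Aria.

(a) Not entailed — the passage has Aria watching the portrait, not Sven.
(b) Entailed — every conjunct here is already in the original filling event.
(c) Entailed — the narrative places the filling before the watching.
(d) Not entailed — the narrative places the opening before the watching, not after.
(e) Entailed — this follows by dropping conjuncts from the watching event's description.
(f) Not entailed — Aria filled the glass, not the portrait; the portrait belongs to the watching event.

(b), (c), (e)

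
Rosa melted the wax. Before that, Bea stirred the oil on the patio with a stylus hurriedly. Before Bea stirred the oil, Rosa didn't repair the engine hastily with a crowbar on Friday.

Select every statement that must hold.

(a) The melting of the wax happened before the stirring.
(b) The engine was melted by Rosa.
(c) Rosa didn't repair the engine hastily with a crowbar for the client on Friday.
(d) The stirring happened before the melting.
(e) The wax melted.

(c), (d), (e)

(a) Not entailed — the narrative places the stirring before the melting, not after.
(b) Not entailed — Rosa melted the wax, not the engine; the engine belongs to the repairing event.
(c) Entailed — under negation, adding a further restriction is entailed: if no such repairing event occurred, none occurred for the client either.
(d) Entailed — the narrative places the stirring before the melting.
(e) Entailed — 'Rosa melted the wax' is causative; it entails the inchoative 'the wax melted'.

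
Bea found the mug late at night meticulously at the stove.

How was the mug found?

'meticulously' marks the manner of the finding event.

meticulously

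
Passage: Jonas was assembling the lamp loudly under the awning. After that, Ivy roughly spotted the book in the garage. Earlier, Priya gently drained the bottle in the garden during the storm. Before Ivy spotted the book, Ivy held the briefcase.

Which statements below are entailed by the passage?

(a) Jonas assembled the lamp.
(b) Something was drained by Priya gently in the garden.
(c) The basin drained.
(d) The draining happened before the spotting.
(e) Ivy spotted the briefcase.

(b), (d)

(a) Not entailed — 'was assembling' is progressive on an accomplishment; it does not entail the completed 'assembled'.
(b) Entailed — dropping 'during the storm' and generalizing the patient leaves a sub-description the original still satisfies.
(c) Not entailed — the bottle is what drained, not the basin.
(d) Entailed — the narrative places the draining before the spotting.
(e) Not entailed — Ivy spotted the book, not the briefcase; the briefcase belongs to the holding event.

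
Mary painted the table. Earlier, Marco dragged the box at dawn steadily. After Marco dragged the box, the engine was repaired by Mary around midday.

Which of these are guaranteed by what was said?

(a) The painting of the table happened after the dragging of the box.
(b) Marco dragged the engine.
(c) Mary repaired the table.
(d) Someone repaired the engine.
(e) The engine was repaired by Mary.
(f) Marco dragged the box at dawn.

(a), (d), (e), (f)

(a) Entailed — the narrative places the dragging before the painting.
(b) Not entailed — Marco dragged the box, not the engine; the engine belongs to the repairing event.
(c) Not entailed — Mary repaired the engine, not the table; the table belongs to the painting event.
(d) Entailed — the original entails any weakening of itself; this just drops 'around midday' and generalizes the agent.
(e) Entailed — the original entails any weakening of itself; this just drops 'around midday'.
(f) Entailed — the original entails any weakening of itself; this just drops 'steadily'.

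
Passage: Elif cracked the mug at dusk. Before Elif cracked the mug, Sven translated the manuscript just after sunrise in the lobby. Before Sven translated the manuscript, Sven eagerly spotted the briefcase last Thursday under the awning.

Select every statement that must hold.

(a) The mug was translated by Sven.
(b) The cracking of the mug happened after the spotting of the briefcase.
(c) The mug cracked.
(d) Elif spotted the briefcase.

(a) Not entailed — Sven translated the manuscript, not the mug; the mug belongs to the cracking event.
(b) Entailed — the narrative places the spotting before the cracking.
(c) Entailed — 'Elif cracked the mug' is causative; it entails the inchoative 'the mug cracked'.
(d) Not entailed — the passage has Sven spotting the briefcase, not Elif.

(b), (c)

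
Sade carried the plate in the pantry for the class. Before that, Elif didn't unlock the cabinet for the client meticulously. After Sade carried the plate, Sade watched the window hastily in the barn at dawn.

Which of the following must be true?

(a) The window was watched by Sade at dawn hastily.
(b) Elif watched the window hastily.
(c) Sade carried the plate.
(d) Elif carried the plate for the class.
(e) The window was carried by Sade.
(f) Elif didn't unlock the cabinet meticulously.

(a), (c)

(a) Entailed — the original entails any weakening of itself; this just drops 'in the barn'.
(b) Not entailed — the passage has Sade watching the window, not Elif.
(c) Entailed — dropping 'for the class', 'in the pantry' leaves a sub-description the original still satisfies.
(d) Not entailed — the passage has Sade carrying the plate, not Elif.
(e) Not entailed — Sade carried the plate, not the window; the window belongs to the watching event.
(f) Not entailed — dropping 'for the client' under negation is not valid — the original leaves open that Elif unlocked the cabinet some other way.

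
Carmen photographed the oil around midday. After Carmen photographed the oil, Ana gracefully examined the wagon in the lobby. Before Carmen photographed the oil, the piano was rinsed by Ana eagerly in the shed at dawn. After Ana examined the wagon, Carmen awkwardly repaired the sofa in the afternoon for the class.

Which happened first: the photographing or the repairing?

the photographing

The connectives place the photographing before the repairing.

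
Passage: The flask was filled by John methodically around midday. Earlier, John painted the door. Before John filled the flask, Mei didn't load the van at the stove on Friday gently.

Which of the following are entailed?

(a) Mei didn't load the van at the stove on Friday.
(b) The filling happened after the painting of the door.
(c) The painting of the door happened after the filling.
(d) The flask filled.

(a) Not entailed — dropping 'gently' under negation is not valid — the original leaves open that Mei loaded the van some other way.
(b) Entailed — the narrative places the painting before the filling.
(c) Not entailed — the narrative places the painting before the filling, not after.
(d) Entailed — 'John filled the flask' is causative; it entails the inchoative 'the flask filled'.

(b), (d)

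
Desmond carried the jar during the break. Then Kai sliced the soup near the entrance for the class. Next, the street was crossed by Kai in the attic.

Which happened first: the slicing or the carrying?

the carrying

The connectives place the carrying before the slicing.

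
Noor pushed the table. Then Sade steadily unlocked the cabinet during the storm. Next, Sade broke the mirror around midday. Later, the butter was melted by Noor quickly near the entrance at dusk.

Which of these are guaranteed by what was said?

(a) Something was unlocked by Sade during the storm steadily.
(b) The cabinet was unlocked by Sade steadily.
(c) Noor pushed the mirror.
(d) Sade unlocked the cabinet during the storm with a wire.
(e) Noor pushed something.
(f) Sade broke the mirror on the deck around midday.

(a), (b), (e)

(a) Entailed — this follows by dropping conjuncts from the unlocking event's description.
(b) Entailed — dropping 'during the storm' leaves a sub-description the original still satisfies.
(c) Not entailed — Noor pushed the table, not the mirror; the mirror belongs to the breaking event.
(d) Not entailed — 'with a wire' adds information not in the original event.
(e) Entailed — generalizing the patient leaves a sub-description the original still satisfies.
(f) Not entailed — 'on the deck' adds information not in the original event.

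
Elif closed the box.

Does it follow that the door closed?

Nothing is said about any door; only the box is affected.

no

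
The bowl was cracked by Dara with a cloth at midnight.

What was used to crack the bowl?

a cloth

'with a cloth' marks the instrument of the cracking event.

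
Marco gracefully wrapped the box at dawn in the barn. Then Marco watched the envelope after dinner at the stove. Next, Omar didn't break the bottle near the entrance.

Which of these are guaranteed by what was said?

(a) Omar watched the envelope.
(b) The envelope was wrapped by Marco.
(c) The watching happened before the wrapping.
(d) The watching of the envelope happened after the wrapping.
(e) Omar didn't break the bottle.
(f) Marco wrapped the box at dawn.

(d), (f)

(a) Not entailed — the passage has Marco watching the envelope, not Omar.
(b) Not entailed — Marco wrapped the box, not the envelope; the envelope belongs to the watching event.
(c) Not entailed — the narrative places the wrapping before the watching, not after.
(d) Entailed — the narrative places the wrapping before the watching.
(e) Not entailed — dropping 'near the entrance' under negation is not valid — the original leaves open that Omar broke the bottle some other way.
(f) Entailed — this follows by dropping conjuncts from the wrapping event's description.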